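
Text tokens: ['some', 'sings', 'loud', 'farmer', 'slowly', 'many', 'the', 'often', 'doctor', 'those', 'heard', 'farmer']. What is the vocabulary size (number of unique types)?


Listing all tokens and tracking unique types:
  Token 1: 'some' -> NEW (unique so far: 1)
  Token 2: 'sings' -> NEW (unique so far: 2)
  Token 3: 'loud' -> NEW (unique so far: 3)
  Token 4: 'farmer' -> NEW (unique so far: 4)
  Token 5: 'slowly' -> NEW (unique so far: 5)
  Token 6: 'many' -> NEW (unique so far: 6)
  Token 7: 'the' -> NEW (unique so far: 7)
  Token 8: 'often' -> NEW (unique so far: 8)
  Token 9: 'doctor' -> NEW (unique so far: 9)
  Token 10: 'those' -> NEW (unique so far: 10)
  Token 11: 'heard' -> NEW (unique so far: 11)
  Token 12: 'farmer' -> duplicate (unique so far: 11)
Unique types: ('doctor', 'farmer', 'heard', 'loud', 'many', 'often', 'sings', 'slowly', 'some', 'the', 'those')
Vocabulary size: 11

11


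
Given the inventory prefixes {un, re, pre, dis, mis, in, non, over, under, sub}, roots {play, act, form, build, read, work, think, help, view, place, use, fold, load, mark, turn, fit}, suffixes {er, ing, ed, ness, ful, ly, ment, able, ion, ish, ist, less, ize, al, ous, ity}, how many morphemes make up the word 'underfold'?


Segmenting 'underfold' against the inventory:
  'under' -> prefix (morpheme 1)
  'fold' -> root (morpheme 2)
Total morphemes: 2

2


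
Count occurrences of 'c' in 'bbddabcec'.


Scanning 'bbddabcec' for 'c':
  Position 6: 'c' -> MATCH (count: 1)
  Position 8: 'c' -> MATCH (count: 2)
Total occurrences of 'c': 2

2


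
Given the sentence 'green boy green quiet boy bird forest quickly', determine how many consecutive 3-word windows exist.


Word trigrams from [8] words:
  Trigram 1: (green boy green)
  Trigram 2: (boy green quiet)
  Trigram 3: (green quiet boy)
  Trigram 4: (quiet boy bird)
  Trigram 5: (boy bird forest)
  Trigram 6: (bird forest quickly)
Total word trigrams: 8 - 2 = 6

6


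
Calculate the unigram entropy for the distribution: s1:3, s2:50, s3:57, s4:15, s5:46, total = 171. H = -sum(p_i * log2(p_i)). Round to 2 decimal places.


Computing entropy H = -sum(p_i * log2(p_i)):
  s1: p = 3/171 = 0.0175, -p*log2(p) = 0.1023
  s2: p = 50/171 = 0.2924, -p*log2(p) = 0.5187
  s3: p = 57/171 = 0.3333, -p*log2(p) = 0.5283
  s4: p = 15/171 = 0.0877, -p*log2(p) = 0.3080
  s5: p = 46/171 = 0.2690, -p*log2(p) = 0.5096
H = sum of terms = 1.9669
Rounded to 2 decimals: 1.97

1.97


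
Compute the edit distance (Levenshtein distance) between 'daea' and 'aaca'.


Building DP table for s1='daea' (len 4) and s2='aaca' (len 4):
       a  a  c  a
    0  1  2  3  4
  d 1  1  2  3  4
  a 2  1  1  2  3
  e 3  2  2  2  3
  a 4  3  2  3  2
Edit distance = dp[4][4] = 2

2


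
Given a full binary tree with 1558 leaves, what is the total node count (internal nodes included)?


Leaf nodes (terminals): 1558
Internal nodes = n - 1 = 1558 - 1 = 1557
Total = leaves + internal = 1558 + 1557 = 3115

3115


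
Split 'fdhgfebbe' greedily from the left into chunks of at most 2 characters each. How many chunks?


'fdhgfebbe' has 9 characters.
Chunking with max size 2:
  Chunk 1: 'fd' (positions 0-1)
  Chunk 2: 'hg' (positions 2-3)
  Chunk 3: 'fe' (positions 4-5)
  Chunk 4: 'bb' (positions 6-7)
  Chunk 5: 'e' (positions 8-8)
Total chunks: ceil(9 / 2) = 5

5


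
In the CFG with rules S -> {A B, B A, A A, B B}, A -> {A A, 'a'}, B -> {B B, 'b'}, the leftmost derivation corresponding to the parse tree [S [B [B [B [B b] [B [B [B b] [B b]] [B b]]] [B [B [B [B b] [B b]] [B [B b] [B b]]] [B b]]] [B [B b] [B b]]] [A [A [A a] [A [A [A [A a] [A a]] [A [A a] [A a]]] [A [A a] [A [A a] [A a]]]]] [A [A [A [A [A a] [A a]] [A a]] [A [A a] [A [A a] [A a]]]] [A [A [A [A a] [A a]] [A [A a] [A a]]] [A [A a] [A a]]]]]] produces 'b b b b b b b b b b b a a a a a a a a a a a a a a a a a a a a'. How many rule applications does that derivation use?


Every bracketed nonterminal node [X ...] in the tree is produced by exactly one rule application.
Reading the tree off as a leftmost derivation:
  Step 1: S  =>  B A   (applied S -> B A)
  Step 2: B A  =>  B B A   (applied B -> B B)
  Step 3: B B A  =>  B B B A   (applied B -> B B)
  Step 4: B B B A  =>  B B B B A   (applied B -> B B)
  Step 5: B B B B A  =>  b B B B A   (applied B -> b)
  Step 6: b B B B A  =>  b B B B B A   (applied B -> B B)
  Step 7: b B B B B A  =>  b B B B B B A   (applied B -> B B)
  Step 8: b B B B B B A  =>  b b B B B B A   (applied B -> b)
  Step 9: b b B B B B A  =>  b b b B B B A   (applied B -> b)
  Step 10: b b b B B B A  =>  b b b b B B A   (applied B -> b)
  Step 11: b b b b B B A  =>  b b b b B B B A   (applied B -> B B)
  Step 12: b b b b B B B A  =>  b b b b B B B B A   (applied B -> B B)
  Step 13: b b b b B B B B A  =>  b b b b B B B B B A   (applied B -> B B)
  Step 14: b b b b B B B B B A  =>  b b b b b B B B B A   (applied B -> b)
  Step 15: b b b b b B B B B A  =>  b b b b b b B B B A   (applied B -> b)
  Step 16: b b b b b b B B B A  =>  b b b b b b B B B B A   (applied B -> B B)
  Step 17: b b b b b b B B B B A  =>  b b b b b b b B B B A   (applied B -> b)
  Step 18: b b b b b b b B B B A  =>  b b b b b b b b B B A   (applied B -> b)
  Step 19: b b b b b b b b B B A  =>  b b b b b b b b b B A   (applied B -> b)
  Step 20: b b b b b b b b b B A  =>  b b b b b b b b b B B A   (applied B -> B B)
  Step 21: b b b b b b b b b B B A  =>  b b b b b b b b b b B A   (applied B -> b)
  Step 22: b b b b b b b b b b B A  =>  b b b b b b b b b b b A   (applied B -> b)
  Step 23: b b b b b b b b b b b A  =>  b b b b b b b b b b b A A   (applied A -> A A)
  Step 24: b b b b b b b b b b b A A  =>  b b b b b b b b b b b A A A   (applied A -> A A)
  Step 25: b b b b b b b b b b b A A A  =>  b b b b b b b b b b b a A A   (applied A -> a)
  Step 26: b b b b b b b b b b b a A A  =>  b b b b b b b b b b b a A A A   (applied A -> A A)
  Step 27: b b b b b b b b b b b a A A A  =>  b b b b b b b b b b b a A A A A   (applied A -> A A)
  Step 28: b b b b b b b b b b b a A A A A  =>  b b b b b b b b b b b a A A A A A   (applied A -> A A)
  Step 29: b b b b b b b b b b b a A A A A A  =>  b b b b b b b b b b b a a A A A A   (applied A -> a)
  Step 30: b b b b b b b b b b b a a A A A A  =>  b b b b b b b b b b b a a a A A A   (applied A -> a)
  Step 31: b b b b b b b b b b b a a a A A A  =>  b b b b b b b b b b b a a a A A A A   (applied A -> A A)
  Step 32: b b b b b b b b b b b a a a A A A A  =>  b b b b b b b b b b b a a a a A A A   (applied A -> a)
  Step 33: b b b b b b b b b b b a a a a A A A  =>  b b b b b b b b b b b a a a a a A A   (applied A -> a)
  Step 34: b b b b b b b b b b b a a a a a A A  =>  b b b b b b b b b b b a a a a a A A A   (applied A -> A A)
  Step 35: b b b b b b b b b b b a a a a a A A A  =>  b b b b b b b b b b b a a a a a a A A   (applied A -> a)
  Step 36: b b b b b b b b b b b a a a a a a A A  =>  b b b b b b b b b b b a a a a a a A A A   (applied A -> A A)
  Step 37: b b b b b b b b b b b a a a a a a A A A  =>  b b b b b b b b b b b a a a a a a a A A   (applied A -> a)
  Step 38: b b b b b b b b b b b a a a a a a a A A  =>  b b b b b b b b b b b a a a a a a a a A   (applied A -> a)
  Step 39: b b b b b b b b b b b a a a a a a a a A  =>  b b b b b b b b b b b a a a a a a a a A A   (applied A -> A A)
  Step 40: b b b b b b b b b b b a a a a a a a a A A  =>  b b b b b b b b b b b a a a a a a a a A A A   (applied A -> A A)
  Step 41: b b b b b b b b b b b a a a a a a a a A A A  =>  b b b b b b b b b b b a a a a a a a a A A A A   (applied A -> A A)
  Step 42: b b b b b b b b b b b a a a a a a a a A A A A  =>  b b b b b b b b b b b a a a a a a a a A A A A A   (applied A -> A A)
  Step 43: b b b b b b b b b b b a a a a a a a a A A A A A  =>  b b b b b b b b b b b a a a a a a a a a A A A A   (applied A -> a)
  Step 44: b b b b b b b b b b b a a a a a a a a a A A A A  =>  b b b b b b b b b b b a a a a a a a a a a A A A   (applied A -> a)
  Step 45: b b b b b b b b b b b a a a a a a a a a a A A A  =>  b b b b b b b b b b b a a a a a a a a a a a A A   (applied A -> a)
  Step 46: b b b b b b b b b b b a a a a a a a a a a a A A  =>  b b b b b b b b b b b a a a a a a a a a a a A A A   (applied A -> A A)
  Step 47: b b b b b b b b b b b a a a a a a a a a a a A A A  =>  b b b b b b b b b b b a a a a a a a a a a a a A A   (applied A -> a)
  Step 48: b b b b b b b b b b b a a a a a a a a a a a a A A  =>  b b b b b b b b b b b a a a a a a a a a a a a A A A   (applied A -> A A)
  Step 49: b b b b b b b b b b b a a a a a a a a a a a a A A A  =>  b b b b b b b b b b b a a a a a a a a a a a a a A A   (applied A -> a)
  Step 50: b b b b b b b b b b b a a a a a a a a a a a a a A A  =>  b b b b b b b b b b b a a a a a a a a a a a a a a A   (applied A -> a)
  Step 51: b b b b b b b b b b b a a a a a a a a a a a a a a A  =>  b b b b b b b b b b b a a a a a a a a a a a a a a A A   (applied A -> A A)
  Step 52: b b b b b b b b b b b a a a a a a a a a a a a a a A A  =>  b b b b b b b b b b b a a a a a a a a a a a a a a A A A   (applied A -> A A)
  Step 53: b b b b b b b b b b b a a a a a a a a a a a a a a A A A  =>  b b b b b b b b b b b a a a a a a a a a a a a a a A A A A   (applied A -> A A)
  Step 54: b b b b b b b b b b b a a a a a a a a a a a a a a A A A A  =>  b b b b b b b b b b b a a a a a a a a a a a a a a a A A A   (applied A -> a)
  Step 55: b b b b b b b b b b b a a a a a a a a a a a a a a a A A A  =>  b b b b b b b b b b b a a a a a a a a a a a a a a a a A A   (applied A -> a)
  Step 56: b b b b b b b b b b b a a a a a a a a a a a a a a a a A A  =>  b b b b b b b b b b b a a a a a a a a a a a a a a a a A A A   (applied A -> A A)
  Step 57: b b b b b b b b b b b a a a a a a a a a a a a a a a a A A A  =>  b b b b b b b b b b b a a a a a a a a a a a a a a a a a A A   (applied A -> a)
  Step 58: b b b b b b b b b b b a a a a a a a a a a a a a a a a a A A  =>  b b b b b b b b b b b a a a a a a a a a a a a a a a a a a A   (applied A -> a)
  Step 59: b b b b b b b b b b b a a a a a a a a a a a a a a a a a a A  =>  b b b b b b b b b b b a a a a a a a a a a a a a a a a a a A A   (applied A -> A A)
  Step 60: b b b b b b b b b b b a a a a a a a a a a a a a a a a a a A A  =>  b b b b b b b b b b b a a a a a a a a a a a a a a a a a a a A   (applied A -> a)
  Step 61: b b b b b b b b b b b a a a a a a a a a a a a a a a a a a a A  =>  b b b b b b b b b b b a a a a a a a a a a a a a a a a a a a a   (applied A -> a)
Final yield: b b b b b b b b b b b a a a a a a a a a a a a a a a a a a a a
Total rewrite steps: 61

61


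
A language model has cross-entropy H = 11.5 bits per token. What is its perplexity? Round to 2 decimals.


Perplexity formula: PP = 2^H
H = 11.5
PP = 2^11.5
Decompose: 2^11.5 = 2^11 * 2^0.5 = 2^11 * sqrt(2)
2^11 = 2048, sqrt(2) ~ 1.4142136
PP ~ 2048 * 1.4142136 = 2896.3094528
Rounded to 2 decimals: 2896.31

2896.31


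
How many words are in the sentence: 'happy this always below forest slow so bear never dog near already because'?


Counting words by splitting on spaces:
  Word 1: 'happy'
  Word 2: 'this'
  Word 3: 'always'
  Word 4: 'below'
  Word 5: 'forest'
  Word 6: 'slow'
  Word 7: 'so'
  Word 8: 'bear'
  Word 9: 'never'
  Word 10: 'dog'
  Word 11: 'near'
  Word 12: 'already'
  Word 13: 'because'
Total words: 13

13


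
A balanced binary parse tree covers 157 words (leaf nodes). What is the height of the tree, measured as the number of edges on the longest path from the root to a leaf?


In a balanced binary tree with n leaves the deepest leaf is ceil(log2(n)) edges below the root.
log2(157) = 7.2946
ceil(7.2946) = 8
height (edges) = 8

8


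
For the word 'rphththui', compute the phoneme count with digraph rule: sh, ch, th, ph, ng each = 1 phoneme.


Parsing 'rphththui' greedily, digraphs first:
  'r' -> consonant phoneme (phonemes so far: 1)
  'ph' -> digraph (1 consonant phoneme) (phonemes so far: 2)
  'th' -> digraph (1 consonant phoneme) (phonemes so far: 3)
  'th' -> digraph (1 consonant phoneme) (phonemes so far: 4)
  'u' -> vowel phoneme (phonemes so far: 5)
  'i' -> vowel phoneme (phonemes so far: 6)
Total phonemes: 6

6


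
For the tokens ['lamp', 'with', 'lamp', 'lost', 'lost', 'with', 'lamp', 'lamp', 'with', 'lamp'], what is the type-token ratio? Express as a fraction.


Tokens: 10
Unique types: ('lamp', 'lost', 'with') = 3
TTR = 3/10
Already in lowest terms.

3/10


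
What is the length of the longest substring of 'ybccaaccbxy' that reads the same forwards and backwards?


Scanning 'ybccaaccbxy' for palindromic substrings.
Substring at positions 1-8: 'bccaaccb'.
Check: reverse('bccaaccb') = 'bccaaccb' -> palindrome confirmed.
Neighbouring characters ('y' / 'x') break symmetry, so it cannot extend further.
No longer palindromic substring exists; longest length = 8

8


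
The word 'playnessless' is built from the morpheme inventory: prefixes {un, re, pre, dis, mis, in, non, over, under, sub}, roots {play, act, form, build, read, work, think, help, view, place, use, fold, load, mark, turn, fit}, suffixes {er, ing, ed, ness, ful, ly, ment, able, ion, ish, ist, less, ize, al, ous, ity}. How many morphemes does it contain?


Segmenting 'playnessless' against the inventory:
  'play' -> root (morpheme 1)
  'ness' -> suffix (morpheme 2)
  'less' -> suffix (morpheme 3)
Total morphemes: 3

3


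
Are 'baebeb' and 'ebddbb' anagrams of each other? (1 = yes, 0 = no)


Sort characters of 'baebeb': 'abbbee'
Sort characters of 'ebddbb': 'bbbdde'
Sorted forms differ -> they are NOT anagrams
Result: 0

0


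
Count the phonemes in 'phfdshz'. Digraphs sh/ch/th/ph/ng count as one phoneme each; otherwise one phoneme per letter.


Parsing 'phfdshz' greedily, digraphs first:
  'ph' -> digraph (1 consonant phoneme) (phonemes so far: 1)
  'f' -> consonant phoneme (phonemes so far: 2)
  'd' -> consonant phoneme (phonemes so far: 3)
  'sh' -> digraph (1 consonant phoneme) (phonemes so far: 4)
  'z' -> consonant phoneme (phonemes so far: 5)
Total phonemes: 5

5


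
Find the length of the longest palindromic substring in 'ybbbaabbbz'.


Scanning 'ybbbaabbbz' for palindromic substrings.
Substring at positions 1-8: 'bbbaabbb'.
Check: reverse('bbbaabbb') = 'bbbaabbb' -> palindrome confirmed.
Neighbouring characters ('y' / 'z') break symmetry, so it cannot extend further.
No longer palindromic substring exists; longest length = 8

8


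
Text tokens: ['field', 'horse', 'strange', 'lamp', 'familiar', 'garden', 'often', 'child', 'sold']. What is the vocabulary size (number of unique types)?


Listing all tokens and tracking unique types:
  Token 1: 'field' -> NEW (unique so far: 1)
  Token 2: 'horse' -> NEW (unique so far: 2)
  Token 3: 'strange' -> NEW (unique so far: 3)
  Token 4: 'lamp' -> NEW (unique so far: 4)
  Token 5: 'familiar' -> NEW (unique so far: 5)
  Token 6: 'garden' -> NEW (unique so far: 6)
  Token 7: 'often' -> NEW (unique so far: 7)
  Token 8: 'child' -> NEW (unique so far: 8)
  Token 9: 'sold' -> NEW (unique so far: 9)
Unique types: ('child', 'familiar', 'field', 'garden', 'horse', 'lamp', 'often', 'sold', 'strange')
Vocabulary size: 9

9


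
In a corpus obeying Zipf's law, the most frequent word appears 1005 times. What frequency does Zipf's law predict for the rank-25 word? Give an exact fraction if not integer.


Zipf's law: freq(rank) = f1 / rank
f1 = 1005, rank = 25
freq = 1005 / 25
GCD(1005, 25) = 5
Simplified: 201/5

201/5


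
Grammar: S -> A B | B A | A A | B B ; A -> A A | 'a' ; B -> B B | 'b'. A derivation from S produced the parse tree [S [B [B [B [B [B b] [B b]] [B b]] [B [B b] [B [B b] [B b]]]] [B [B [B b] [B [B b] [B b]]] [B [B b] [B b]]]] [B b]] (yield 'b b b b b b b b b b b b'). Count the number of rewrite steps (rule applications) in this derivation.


Every bracketed nonterminal node [X ...] in the tree is produced by exactly one rule application.
Reading the tree off as a leftmost derivation:
  Step 1: S  =>  B B   (applied S -> B B)
  Step 2: B B  =>  B B B   (applied B -> B B)
  Step 3: B B B  =>  B B B B   (applied B -> B B)
  Step 4: B B B B  =>  B B B B B   (applied B -> B B)
  Step 5: B B B B B  =>  B B B B B B   (applied B -> B B)
  Step 6: B B B B B B  =>  b B B B B B   (applied B -> b)
  Step 7: b B B B B B  =>  b b B B B B   (applied B -> b)
  Step 8: b b B B B B  =>  b b b B B B   (applied B -> b)
  Step 9: b b b B B B  =>  b b b B B B B   (applied B -> B B)
  Step 10: b b b B B B B  =>  b b b b B B B   (applied B -> b)
  Step 11: b b b b B B B  =>  b b b b B B B B   (applied B -> B B)
  Step 12: b b b b B B B B  =>  b b b b b B B B   (applied B -> b)
  Step 13: b b b b b B B B  =>  b b b b b b B B   (applied B -> b)
  Step 14: b b b b b b B B  =>  b b b b b b B B B   (applied B -> B B)
  Step 15: b b b b b b B B B  =>  b b b b b b B B B B   (applied B -> B B)
  Step 16: b b b b b b B B B B  =>  b b b b b b b B B B   (applied B -> b)
  Step 17: b b b b b b b B B B  =>  b b b b b b b B B B B   (applied B -> B B)
  Step 18: b b b b b b b B B B B  =>  b b b b b b b b B B B   (applied B -> b)
  Step 19: b b b b b b b b B B B  =>  b b b b b b b b b B B   (applied B -> b)
  Step 20: b b b b b b b b b B B  =>  b b b b b b b b b B B B   (applied B -> B B)
  Step 21: b b b b b b b b b B B B  =>  b b b b b b b b b b B B   (applied B -> b)
  Step 22: b b b b b b b b b b B B  =>  b b b b b b b b b b b B   (applied B -> b)
  Step 23: b b b b b b b b b b b B  =>  b b b b b b b b b b b b   (applied B -> b)
Final yield: b b b b b b b b b b b b
Total rewrite steps: 23

23


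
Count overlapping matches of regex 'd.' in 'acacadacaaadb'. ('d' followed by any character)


Pattern: d. means 'd' followed by any character.
Scanning 'acacadacaaadb' position-by-position:
  Pos 0: window 'ac' -> no
  Pos 1: window 'ca' -> no
  Pos 2: window 'ac' -> no
  Pos 3: window 'ca' -> no
  Pos 4: window 'ad' -> no
  Pos 5: window 'da' -> MATCH
  Pos 6: window 'ac' -> no
  Pos 7: window 'ca' -> no
  Pos 8: window 'aa' -> no
  Pos 9: window 'aa' -> no
  Pos 10: window 'ad' -> no
  Pos 11: window 'db' -> MATCH
  Pos 12: window 'b' -> no
Total matches: 2

2


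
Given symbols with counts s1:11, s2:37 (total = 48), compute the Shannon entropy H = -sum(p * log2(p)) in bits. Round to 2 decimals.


Computing entropy H = -sum(p_i * log2(p_i)):
  s1: p = 11/48 = 0.2292, -p*log2(p) = 0.4871
  s2: p = 37/48 = 0.7708, -p*log2(p) = 0.2895
H = sum of terms = 0.7766
Rounded to 2 decimals: 0.78

0.78


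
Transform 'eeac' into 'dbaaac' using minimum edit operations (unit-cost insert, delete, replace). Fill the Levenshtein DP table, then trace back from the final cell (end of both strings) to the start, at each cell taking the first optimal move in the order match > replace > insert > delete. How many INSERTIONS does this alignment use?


Edit distance = 4. Backtracking from cell (4, 6) with preference match > replace > insert > delete,
then listing the resulting alignment 'eeac' -> 'dbaaac' left to right:
  Step 1: insert 'd' [insertion #1]
  Step 2: insert 'b' [insertion #2]
  Step 3: replace e->a
  Step 4: replace e->a
  Step 5: keep 'a'
  Step 6: keep 'c'
Total insertions: 2

2


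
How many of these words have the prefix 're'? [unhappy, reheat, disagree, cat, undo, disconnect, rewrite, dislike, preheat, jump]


Checking each word for prefix 're':
  'unhappy' -> no (count: 0)
  'reheat' -> YES, starts with 're' (count: 1)
  'disagree' -> no (count: 1)
  'cat' -> no (count: 1)
  'undo' -> no (count: 1)
  'disconnect' -> no (count: 1)
  'rewrite' -> YES, starts with 're' (count: 2)
  'dislike' -> no (count: 2)
  'preheat' -> no (count: 2)
  'jump' -> no (count: 2)
Total with prefix 're': 2

2


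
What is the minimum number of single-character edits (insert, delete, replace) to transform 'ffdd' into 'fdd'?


Building DP table for s1='ffdd' (len 4) and s2='fdd' (len 3):
       f  d  d
    0  1  2  3
  f 1  0  1  2
  f 2  1  1  2
  d 3  2  1  1
  d 4  3  2  1
Edit distance = dp[4][3] = 1

1


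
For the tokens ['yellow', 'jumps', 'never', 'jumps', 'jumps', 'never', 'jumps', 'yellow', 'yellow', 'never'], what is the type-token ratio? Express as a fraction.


Tokens: 10
Unique types: ('jumps', 'never', 'yellow') = 3
TTR = 3/10
Already in lowest terms.

3/10


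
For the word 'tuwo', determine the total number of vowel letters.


Scanning each character of 'tuwo':
  Position 1: 't' -> consonant (running count: 0)
  Position 2: 'u' -> vowel (running count: 1)
  Position 3: 'w' -> consonant (running count: 1)
  Position 4: 'o' -> vowel (running count: 2)
Total vowels: 2

2


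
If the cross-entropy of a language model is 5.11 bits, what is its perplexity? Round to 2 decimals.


Perplexity formula: PP = 2^H
H = 5.11
PP = 2^5.11
Decompose: 2^5.11 = 2^5 * 2^0.11
2^5 = 32, 2^0.11 ~ 1.0792282
PP ~ 32 * 1.0792282 = 34.5353024
Rounded to 2 decimals: 34.54

34.54


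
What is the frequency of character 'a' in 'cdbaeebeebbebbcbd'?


Scanning 'cdbaeebeebbebbcbd' for 'a':
  Position 3: 'a' -> MATCH (count: 1)
Total occurrences of 'a': 1

1


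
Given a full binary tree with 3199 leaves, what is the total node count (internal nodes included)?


Leaf nodes (terminals): 3199
Internal nodes = n - 1 = 3199 - 1 = 3198
Total = leaves + internal = 3199 + 3198 = 6397

6397


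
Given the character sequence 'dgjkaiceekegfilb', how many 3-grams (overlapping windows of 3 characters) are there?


String 'dgjkaiceekegfilb' has length L = 16.
Number of overlapping n-grams = L - n + 1
Substituting: 16 - 3 + 1 = 14

14


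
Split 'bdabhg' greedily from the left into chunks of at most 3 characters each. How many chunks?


'bdabhg' has 6 characters.
Chunking with max size 3:
  Chunk 1: 'bda' (positions 0-2)
  Chunk 2: 'bhg' (positions 3-5)
Total chunks: ceil(6 / 3) = 2

2


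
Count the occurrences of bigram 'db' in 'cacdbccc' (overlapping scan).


Scanning 'cacdbccc' for bigram 'db':
  Position 0: 'ca' -> no
  Position 1: 'ac' -> no
  Position 2: 'cd' -> no
  Position 3: 'db' -> MATCH
  Position 4: 'bc' -> no
  Position 5: 'cc' -> no
  Position 6: 'cc' -> no
Total matches: 1

1


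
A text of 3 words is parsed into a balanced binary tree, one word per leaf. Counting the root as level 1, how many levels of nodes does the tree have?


In a balanced binary tree with n leaves the deepest leaf is ceil(log2(n)) edges below the root,
so counting node levels inclusive of root and leaves gives ceil(log2(n)) + 1 levels.
log2(3) = 1.5850
ceil(1.5850) = 2
levels = 2 + 1 = 3

3


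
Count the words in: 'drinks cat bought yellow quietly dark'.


Counting words by splitting on spaces:
  Word 1: 'drinks'
  Word 2: 'cat'
  Word 3: 'bought'
  Word 4: 'yellow'
  Word 5: 'quietly'
  Word 6: 'dark'
Total words: 6

6


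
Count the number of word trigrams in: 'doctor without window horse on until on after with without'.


Word trigrams from [10] words:
  Trigram 1: (doctor without window)
  Trigram 2: (without window horse)
  Trigram 3: (window horse on)
  Trigram 4: (horse on until)
  Trigram 5: (on until on)
  Trigram 6: (until on after)
  Trigram 7: (on after with)
  Trigram 8: (after with without)
Total word trigrams: 10 - 2 = 8

8


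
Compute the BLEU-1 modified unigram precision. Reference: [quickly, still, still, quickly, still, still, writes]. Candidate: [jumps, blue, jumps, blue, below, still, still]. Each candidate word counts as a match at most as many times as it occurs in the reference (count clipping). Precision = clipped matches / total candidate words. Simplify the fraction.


Reference word counts: {'quickly': 2, 'still': 4, 'writes': 1}
Checking each candidate word (with clipping):
  'jumps' -> not in reference -> no match (matches: 0)
  'blue' -> not in reference -> no match (matches: 0)
  'jumps' -> not in reference -> no match (matches: 0)
  'blue' -> not in reference -> no match (matches: 0)
  'below' -> not in reference -> no match (matches: 0)
  'still' -> in reference (ref count 4, used 1/4) -> match (matches: 1)
  'still' -> in reference (ref count 4, used 2/4) -> match (matches: 2)
Clipped matches: 2, Candidate length: 7
Precision = 2/7

2/7


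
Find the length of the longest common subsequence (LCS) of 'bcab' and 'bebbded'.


DP table for LCS of 'bcab' and 'bebbded':
       b  e  b  b  d  e  d
    0  0  0  0  0  0  0  0
  b 0  1  1  1  1  1  1  1
  c 0  1  1  1  1  1  1  1
  a 0  1  1  1  1  1  1  1
  b 0  1  1  2  2  2  2  2
LCS: 'bb'
LCS length = 2

2


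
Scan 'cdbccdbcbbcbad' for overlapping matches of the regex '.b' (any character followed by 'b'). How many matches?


Pattern: .b means any character followed by 'b'.
Scanning 'cdbccdbcbbcbad' position-by-position:
  Pos 0: window 'cd' -> no
  Pos 1: window 'db' -> MATCH
  Pos 2: window 'bc' -> no
  Pos 3: window 'cc' -> no
  Pos 4: window 'cd' -> no
  Pos 5: window 'db' -> MATCH
  Pos 6: window 'bc' -> no
  Pos 7: window 'cb' -> MATCH
  Pos 8: window 'bb' -> MATCH
  Pos 9: window 'bc' -> no
  Pos 10: window 'cb' -> MATCH
  Pos 11: window 'ba' -> no
  Pos 12: window 'ad' -> no
  Pos 13: window 'd' -> no
Total matches: 5

5


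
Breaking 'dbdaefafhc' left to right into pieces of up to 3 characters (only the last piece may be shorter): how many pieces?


'dbdaefafhc' has 10 characters.
Chunking with max size 3:
  Chunk 1: 'dbd' (positions 0-2)
  Chunk 2: 'aef' (positions 3-5)
  Chunk 3: 'afh' (positions 6-8)
  Chunk 4: 'c' (positions 9-9)
Total chunks: ceil(10 / 3) = 4

4


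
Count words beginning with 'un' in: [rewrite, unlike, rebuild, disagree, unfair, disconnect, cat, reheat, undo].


Checking each word for prefix 'un':
  'rewrite' -> no (count: 0)
  'unlike' -> YES, starts with 'un' (count: 1)
  'rebuild' -> no (count: 1)
  'disagree' -> no (count: 1)
  'unfair' -> YES, starts with 'un' (count: 2)
  'disconnect' -> no (count: 2)
  'cat' -> no (count: 2)
  'reheat' -> no (count: 2)
  'undo' -> YES, starts with 'un' (count: 3)
Total with prefix 'un': 3

3


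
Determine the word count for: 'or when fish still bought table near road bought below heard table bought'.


Counting words by splitting on spaces:
  Word 1: 'or'
  Word 2: 'when'
  Word 3: 'fish'
  Word 4: 'still'
  Word 5: 'bought'
  Word 6: 'table'
  Word 7: 'near'
  Word 8: 'road'
  Word 9: 'bought'
  Word 10: 'below'
  Word 11: 'heard'
  Word 12: 'table'
  Word 13: 'bought'
Total words: 13

13


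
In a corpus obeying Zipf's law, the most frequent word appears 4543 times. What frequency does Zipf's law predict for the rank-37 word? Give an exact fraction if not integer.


Zipf's law: freq(rank) = f1 / rank
f1 = 4543, rank = 37
freq = 4543 / 37
GCD(4543, 37) = 1
Simplified: 4543/37

4543/37


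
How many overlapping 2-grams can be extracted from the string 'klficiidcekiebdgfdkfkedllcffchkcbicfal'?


String 'klficiidcekiebdgfdkfkedllcffchkcbicfal' has length L = 38.
Number of overlapping n-grams = L - n + 1
Substituting: 38 - 2 + 1 = 37

37


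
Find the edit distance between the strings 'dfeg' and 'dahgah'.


Building DP table for s1='dfeg' (len 4) and s2='dahgah' (len 6):
       d  a  h  g  a  h
    0  1  2  3  4  5  6
  d 1  0  1  2  3  4  5
  f 2  1  1  2  3  4  5
  e 3  2  2  2  3  4  5
  g 4  3  3  3  2  3  4
Edit distance = dp[4][6] = 4

4


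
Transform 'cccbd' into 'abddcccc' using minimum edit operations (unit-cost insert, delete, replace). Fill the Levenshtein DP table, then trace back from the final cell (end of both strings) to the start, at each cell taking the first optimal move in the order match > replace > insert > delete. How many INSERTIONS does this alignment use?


Edit distance = 6. Backtracking from cell (5, 8) with preference match > replace > insert > delete,
then listing the resulting alignment 'cccbd' -> 'abddcccc' left to right:
  Step 1: insert 'a' [insertion #1]
  Step 2: insert 'b' [insertion #2]
  Step 3: insert 'd' [insertion #3]
  Step 4: replace c->d
  Step 5: keep 'c'
  Step 6: keep 'c'
  Step 7: replace b->c
  Step 8: replace d->c
Total insertions: 3

3


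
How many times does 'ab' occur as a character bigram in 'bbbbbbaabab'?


Scanning 'bbbbbbaabab' for bigram 'ab':
  Position 0: 'bb' -> no
  Position 1: 'bb' -> no
  Position 2: 'bb' -> no
  Position 3: 'bb' -> no
  Position 4: 'bb' -> no
  Position 5: 'ba' -> no
  Position 6: 'aa' -> no
  Position 7: 'ab' -> MATCH
  Position 8: 'ba' -> no
  Position 9: 'ab' -> MATCH
Total matches: 2

2


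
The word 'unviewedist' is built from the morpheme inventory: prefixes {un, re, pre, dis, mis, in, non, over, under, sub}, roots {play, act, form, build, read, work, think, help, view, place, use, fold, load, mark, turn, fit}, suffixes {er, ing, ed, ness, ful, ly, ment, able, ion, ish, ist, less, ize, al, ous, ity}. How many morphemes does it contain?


Segmenting 'unviewedist' against the inventory:
  'un' -> prefix (morpheme 1)
  'view' -> root (morpheme 2)
  'ed' -> suffix (morpheme 3)
  'ist' -> suffix (morpheme 4)
Total morphemes: 4

4


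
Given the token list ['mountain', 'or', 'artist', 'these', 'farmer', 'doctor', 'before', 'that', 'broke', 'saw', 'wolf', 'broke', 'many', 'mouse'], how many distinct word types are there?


Listing all tokens and tracking unique types:
  Token 1: 'mountain' -> NEW (unique so far: 1)
  Token 2: 'or' -> NEW (unique so far: 2)
  Token 3: 'artist' -> NEW (unique so far: 3)
  Token 4: 'these' -> NEW (unique so far: 4)
  Token 5: 'farmer' -> NEW (unique so far: 5)
  Token 6: 'doctor' -> NEW (unique so far: 6)
  Token 7: 'before' -> NEW (unique so far: 7)
  Token 8: 'that' -> NEW (unique so far: 8)
  Token 9: 'broke' -> NEW (unique so far: 9)
  Token 10: 'saw' -> NEW (unique so far: 10)
  Token 11: 'wolf' -> NEW (unique so far: 11)
  Token 12: 'broke' -> duplicate (unique so far: 11)
  Token 13: 'many' -> NEW (unique so far: 12)
  Token 14: 'mouse' -> NEW (unique so far: 13)
Unique types: ('artist', 'before', 'broke', 'doctor', 'farmer', 'many', 'mountain', 'mouse', 'or', 'saw', 'that', 'these', 'wolf')
Vocabulary size: 13

13


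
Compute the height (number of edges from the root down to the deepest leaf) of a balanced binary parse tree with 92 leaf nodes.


In a balanced binary tree with n leaves the deepest leaf is ceil(log2(n)) edges below the root.
log2(92) = 6.5236
ceil(6.5236) = 7
height (edges) = 7

7


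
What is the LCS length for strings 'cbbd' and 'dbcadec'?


DP table for LCS of 'cbbd' and 'dbcadec':
       d  b  c  a  d  e  c
    0  0  0  0  0  0  0  0
  c 0  0  0  1  1  1  1  1
  b 0  0  1  1  1  1  1  1
  b 0  0  1  1  1  1  1  1
  d 0  1  1  1  1  2  2  2
LCS: 'cd'
LCS length = 2

2


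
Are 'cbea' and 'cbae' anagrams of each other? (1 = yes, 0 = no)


Sort characters of 'cbea': 'abce'
Sort characters of 'cbae': 'abce'
Sorted forms match -> they ARE anagrams
Result: 1

1


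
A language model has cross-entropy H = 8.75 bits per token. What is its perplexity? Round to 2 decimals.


Perplexity formula: PP = 2^H
H = 8.75
PP = 2^8.75
Decompose: 2^8.75 = 2^8 * 2^0.75
2^8 = 256, 2^0.75 ~ 1.6817928
PP ~ 256 * 1.6817928 = 430.5389568
Rounded to 2 decimals: 430.54

430.54


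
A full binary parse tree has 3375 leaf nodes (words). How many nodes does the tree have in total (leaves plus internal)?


Leaf nodes (terminals): 3375
Internal nodes = n - 1 = 3375 - 1 = 3374
Total = leaves + internal = 3375 + 3374 = 6749

6749


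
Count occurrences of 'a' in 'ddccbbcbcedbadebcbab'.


Scanning 'ddccbbcbcedbadebcbab' for 'a':
  Position 12: 'a' -> MATCH (count: 1)
  Position 18: 'a' -> MATCH (count: 2)
Total occurrences of 'a': 2

2


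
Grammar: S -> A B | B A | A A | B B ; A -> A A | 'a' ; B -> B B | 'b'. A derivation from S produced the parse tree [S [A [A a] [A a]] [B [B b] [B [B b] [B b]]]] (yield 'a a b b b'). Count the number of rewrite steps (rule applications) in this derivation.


Every bracketed nonterminal node [X ...] in the tree is produced by exactly one rule application.
Reading the tree off as a leftmost derivation:
  Step 1: S  =>  A B   (applied S -> A B)
  Step 2: A B  =>  A A B   (applied A -> A A)
  Step 3: A A B  =>  a A B   (applied A -> a)
  Step 4: a A B  =>  a a B   (applied A -> a)
  Step 5: a a B  =>  a a B B   (applied B -> B B)
  Step 6: a a B B  =>  a a b B   (applied B -> b)
  Step 7: a a b B  =>  a a b B B   (applied B -> B B)
  Step 8: a a b B B  =>  a a b b B   (applied B -> b)
  Step 9: a a b b B  =>  a a b b b   (applied B -> b)
Final yield: a a b b b
Total rewrite steps: 9

9


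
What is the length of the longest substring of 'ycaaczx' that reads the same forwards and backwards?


Scanning 'ycaaczx' for palindromic substrings.
Substring at positions 1-4: 'caac'.
Check: reverse('caac') = 'caac' -> palindrome confirmed.
Neighbouring characters ('y' / 'z') break symmetry, so it cannot extend further.
No longer palindromic substring exists; longest length = 4

4


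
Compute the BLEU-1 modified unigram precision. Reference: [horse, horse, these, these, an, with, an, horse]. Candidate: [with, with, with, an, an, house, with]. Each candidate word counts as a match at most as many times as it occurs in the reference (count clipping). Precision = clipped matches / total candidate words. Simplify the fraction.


Reference word counts: {'an': 2, 'horse': 3, 'these': 2, 'with': 1}
Checking each candidate word (with clipping):
  'with' -> in reference (ref count 1, used 1/1) -> match (matches: 1)
  'with' -> ref count 1 already used up (1/1) -> clipped, no match (matches: 1)
  'with' -> ref count 1 already used up (1/1) -> clipped, no match (matches: 1)
  'an' -> in reference (ref count 2, used 1/2) -> match (matches: 2)
  'an' -> in reference (ref count 2, used 2/2) -> match (matches: 3)
  'house' -> not in reference -> no match (matches: 3)
  'with' -> ref count 1 already used up (1/1) -> clipped, no match (matches: 3)
Clipped matches: 3, Candidate length: 7
Precision = 3/7

3/7


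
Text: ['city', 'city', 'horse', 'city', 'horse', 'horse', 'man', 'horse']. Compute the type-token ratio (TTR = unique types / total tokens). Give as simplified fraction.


Tokens: 8
Unique types: ('city', 'horse', 'man') = 3
TTR = 3/8
Already in lowest terms.

3/8


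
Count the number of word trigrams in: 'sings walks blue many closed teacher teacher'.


Word trigrams from [7] words:
  Trigram 1: (sings walks blue)
  Trigram 2: (walks blue many)
  Trigram 3: (blue many closed)
  Trigram 4: (many closed teacher)
  Trigram 5: (closed teacher teacher)
Total word trigrams: 7 - 2 = 5

5


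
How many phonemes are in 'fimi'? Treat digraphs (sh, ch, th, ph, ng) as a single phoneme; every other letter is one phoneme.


Parsing 'fimi' greedily, digraphs first:
  'f' -> consonant phoneme (phonemes so far: 1)
  'i' -> vowel phoneme (phonemes so far: 2)
  'm' -> consonant phoneme (phonemes so far: 3)
  'i' -> vowel phoneme (phonemes so far: 4)
Total phonemes: 4

4


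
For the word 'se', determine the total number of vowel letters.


Scanning each character of 'se':
  Position 1: 's' -> consonant (running count: 0)
  Position 2: 'e' -> vowel (running count: 1)
Total vowels: 1

1


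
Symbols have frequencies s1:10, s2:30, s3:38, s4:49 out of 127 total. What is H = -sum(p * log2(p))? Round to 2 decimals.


Computing entropy H = -sum(p_i * log2(p_i)):
  s1: p = 10/127 = 0.0787, -p*log2(p) = 0.2887
  s2: p = 30/127 = 0.2362, -p*log2(p) = 0.4918
  s3: p = 38/127 = 0.2992, -p*log2(p) = 0.5209
  s4: p = 49/127 = 0.3858, -p*log2(p) = 0.5301
H = sum of terms = 1.8315
Rounded to 2 decimals: 1.83

1.83


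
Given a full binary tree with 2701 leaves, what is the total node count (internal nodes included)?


Leaf nodes (terminals): 2701
Internal nodes = n - 1 = 2701 - 1 = 2700
Total = leaves + internal = 2701 + 2700 = 5401

5401


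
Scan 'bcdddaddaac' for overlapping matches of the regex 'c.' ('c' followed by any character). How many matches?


Pattern: c. means 'c' followed by any character.
Scanning 'bcdddaddaac' position-by-position:
  Pos 0: window 'bc' -> no
  Pos 1: window 'cd' -> MATCH
  Pos 2: window 'dd' -> no
  Pos 3: window 'dd' -> no
  Pos 4: window 'da' -> no
  Pos 5: window 'ad' -> no
  Pos 6: window 'dd' -> no
  Pos 7: window 'da' -> no
  Pos 8: window 'aa' -> no
  Pos 9: window 'ac' -> no
  Pos 10: window 'c' -> no
Total matches: 1

1


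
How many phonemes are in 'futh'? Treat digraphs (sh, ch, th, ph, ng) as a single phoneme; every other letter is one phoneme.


Parsing 'futh' greedily, digraphs first:
  'f' -> consonant phoneme (phonemes so far: 1)
  'u' -> vowel phoneme (phonemes so far: 2)
  'th' -> digraph (1 consonant phoneme) (phonemes so far: 3)
Total phonemes: 3

3


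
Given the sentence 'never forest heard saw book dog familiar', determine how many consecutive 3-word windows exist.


Word trigrams from [7] words:
  Trigram 1: (never forest heard)
  Trigram 2: (forest heard saw)
  Trigram 3: (heard saw book)
  Trigram 4: (saw book dog)
  Trigram 5: (book dog familiar)
Total word trigrams: 7 - 2 = 5

5


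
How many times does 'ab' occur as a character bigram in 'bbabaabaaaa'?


Scanning 'bbabaabaaaa' for bigram 'ab':
  Position 0: 'bb' -> no
  Position 1: 'ba' -> no
  Position 2: 'ab' -> MATCH
  Position 3: 'ba' -> no
  Position 4: 'aa' -> no
  Position 5: 'ab' -> MATCH
  Position 6: 'ba' -> no
  Position 7: 'aa' -> no
  Position 8: 'aa' -> no
  Position 9: 'aa' -> no
Total matches: 2

2


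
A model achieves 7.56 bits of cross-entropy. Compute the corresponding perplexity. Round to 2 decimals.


Perplexity formula: PP = 2^H
H = 7.56
PP = 2^7.56
Decompose: 2^7.56 = 2^7 * 2^0.56
2^7 = 128, 2^0.56 ~ 1.4742692
PP ~ 128 * 1.4742692 = 188.7064576
Rounded to 2 decimals: 188.71

188.71


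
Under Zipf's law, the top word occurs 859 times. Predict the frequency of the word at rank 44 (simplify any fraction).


Zipf's law: freq(rank) = f1 / rank
f1 = 859, rank = 44
freq = 859 / 44
GCD(859, 44) = 1
Simplified: 859/44

859/44


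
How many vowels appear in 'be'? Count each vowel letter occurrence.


Scanning each character of 'be':
  Position 1: 'b' -> consonant (running count: 0)
  Position 2: 'e' -> vowel (running count: 1)
Total vowels: 1

1


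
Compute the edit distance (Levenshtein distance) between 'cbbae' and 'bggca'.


Building DP table for s1='cbbae' (len 5) and s2='bggca' (len 5):
       b  g  g  c  a
    0  1  2  3  4  5
  c 1  1  2  3  3  4
  b 2  1  2  3  4  4
  b 3  2  2  3  4  5
  a 4  3  3  3  4  4
  e 5  4  4  4  4  5
Edit distance = dp[5][5] = 5

5


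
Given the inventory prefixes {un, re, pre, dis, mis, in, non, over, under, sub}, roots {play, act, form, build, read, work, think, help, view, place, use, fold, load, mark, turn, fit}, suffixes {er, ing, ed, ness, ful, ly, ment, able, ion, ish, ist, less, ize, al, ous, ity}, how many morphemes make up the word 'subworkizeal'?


Segmenting 'subworkizeal' against the inventory:
  'sub' -> prefix (morpheme 1)
  'work' -> root (morpheme 2)
  'ize' -> suffix (morpheme 3)
  'al' -> suffix (morpheme 4)
Total morphemes: 4

4


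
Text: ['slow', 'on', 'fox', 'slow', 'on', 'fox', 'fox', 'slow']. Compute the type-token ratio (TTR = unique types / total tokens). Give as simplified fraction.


Tokens: 8
Unique types: ('fox', 'on', 'slow') = 3
TTR = 3/8
Already in lowest terms.

3/8


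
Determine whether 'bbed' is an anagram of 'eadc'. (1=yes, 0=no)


Sort characters of 'bbed': 'bbde'
Sort characters of 'eadc': 'acde'
Sorted forms differ -> they are NOT anagrams
Result: 0

0


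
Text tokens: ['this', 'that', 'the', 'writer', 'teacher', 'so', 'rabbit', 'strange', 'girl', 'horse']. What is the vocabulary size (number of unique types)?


Listing all tokens and tracking unique types:
  Token 1: 'this' -> NEW (unique so far: 1)
  Token 2: 'that' -> NEW (unique so far: 2)
  Token 3: 'the' -> NEW (unique so far: 3)
  Token 4: 'writer' -> NEW (unique so far: 4)
  Token 5: 'teacher' -> NEW (unique so far: 5)
  Token 6: 'so' -> NEW (unique so far: 6)
  Token 7: 'rabbit' -> NEW (unique so far: 7)
  Token 8: 'strange' -> NEW (unique so far: 8)
  Token 9: 'girl' -> NEW (unique so far: 9)
  Token 10: 'horse' -> NEW (unique so far: 10)
Unique types: ('girl', 'horse', 'rabbit', 'so', 'strange', 'teacher', 'that', 'the', 'this', 'writer')
Vocabulary size: 10

10
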